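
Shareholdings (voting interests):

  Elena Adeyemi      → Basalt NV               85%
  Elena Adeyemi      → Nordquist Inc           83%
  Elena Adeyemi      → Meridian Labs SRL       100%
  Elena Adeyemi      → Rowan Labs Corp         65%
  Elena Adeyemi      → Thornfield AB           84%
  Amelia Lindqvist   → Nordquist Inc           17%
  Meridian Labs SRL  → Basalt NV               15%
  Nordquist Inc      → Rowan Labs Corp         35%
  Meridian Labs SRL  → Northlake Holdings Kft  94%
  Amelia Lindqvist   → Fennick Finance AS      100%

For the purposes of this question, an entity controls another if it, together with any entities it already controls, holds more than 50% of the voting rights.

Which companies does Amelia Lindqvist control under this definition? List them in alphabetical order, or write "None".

Fennick Finance AS

Amelia holds 100% of Fennick, so Amelia controls Fennick.
No other company's threshold is met.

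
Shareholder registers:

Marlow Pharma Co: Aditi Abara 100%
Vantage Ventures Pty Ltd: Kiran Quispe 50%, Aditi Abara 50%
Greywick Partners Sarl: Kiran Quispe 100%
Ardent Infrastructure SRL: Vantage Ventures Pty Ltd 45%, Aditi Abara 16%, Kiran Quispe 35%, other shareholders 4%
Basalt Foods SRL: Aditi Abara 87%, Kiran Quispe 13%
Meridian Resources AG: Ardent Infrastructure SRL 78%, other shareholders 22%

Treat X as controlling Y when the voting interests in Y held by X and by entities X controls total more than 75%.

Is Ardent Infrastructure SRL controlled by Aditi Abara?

Aditi holds 100% of Marlow, so Aditi controls Marlow.
Aditi holds 87% of Basalt, so Aditi controls Basalt.
In Ardent, Aditi's side holds only 16%, not > 75%.
So Aditi does not control Ardent.

No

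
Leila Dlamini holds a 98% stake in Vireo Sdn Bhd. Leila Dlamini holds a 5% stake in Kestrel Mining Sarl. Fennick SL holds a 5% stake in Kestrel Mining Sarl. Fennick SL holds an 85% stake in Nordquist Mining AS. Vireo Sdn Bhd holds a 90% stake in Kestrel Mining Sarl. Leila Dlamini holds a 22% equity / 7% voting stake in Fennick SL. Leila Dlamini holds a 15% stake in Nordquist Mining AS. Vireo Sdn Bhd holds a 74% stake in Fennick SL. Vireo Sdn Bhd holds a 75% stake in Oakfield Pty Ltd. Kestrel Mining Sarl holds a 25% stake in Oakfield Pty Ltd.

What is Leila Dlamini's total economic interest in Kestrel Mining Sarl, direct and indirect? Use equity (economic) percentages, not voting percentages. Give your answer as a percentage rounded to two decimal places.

97.93%

Leila reaches Kestrel along 4 paths.
Direct stake: 5% = 5%.
Via Fennick: 22% × 5% = 1.1%.
Via Vireo → Fennick: 98% × 74% × 5% = 3.626%.
Via Vireo: 98% × 90% = 88.2%.
Total: 5% + 1.1% + 3.626% + 88.2% = 97.926%.
Rounded: 97.93%.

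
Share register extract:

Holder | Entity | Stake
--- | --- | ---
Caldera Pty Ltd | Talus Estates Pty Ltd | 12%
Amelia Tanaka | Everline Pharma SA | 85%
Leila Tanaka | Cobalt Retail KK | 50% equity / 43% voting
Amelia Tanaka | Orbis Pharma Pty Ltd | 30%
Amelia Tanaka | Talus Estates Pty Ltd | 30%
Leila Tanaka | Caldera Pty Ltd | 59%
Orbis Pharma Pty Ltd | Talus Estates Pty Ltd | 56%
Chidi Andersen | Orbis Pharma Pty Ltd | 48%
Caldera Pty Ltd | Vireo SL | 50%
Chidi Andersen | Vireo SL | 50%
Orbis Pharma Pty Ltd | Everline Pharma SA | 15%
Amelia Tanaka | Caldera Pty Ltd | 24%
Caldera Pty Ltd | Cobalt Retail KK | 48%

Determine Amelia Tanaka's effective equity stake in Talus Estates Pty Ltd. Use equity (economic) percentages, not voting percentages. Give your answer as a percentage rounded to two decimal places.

49.68%

Amelia reaches Talus along 3 paths.
Via Orbis: 30% × 56% = 16.8%.
Direct stake: 30% = 30%.
Via Caldera: 24% × 12% = 2.88%.
Total: 16.8% + 30% + 2.88% = 49.68%.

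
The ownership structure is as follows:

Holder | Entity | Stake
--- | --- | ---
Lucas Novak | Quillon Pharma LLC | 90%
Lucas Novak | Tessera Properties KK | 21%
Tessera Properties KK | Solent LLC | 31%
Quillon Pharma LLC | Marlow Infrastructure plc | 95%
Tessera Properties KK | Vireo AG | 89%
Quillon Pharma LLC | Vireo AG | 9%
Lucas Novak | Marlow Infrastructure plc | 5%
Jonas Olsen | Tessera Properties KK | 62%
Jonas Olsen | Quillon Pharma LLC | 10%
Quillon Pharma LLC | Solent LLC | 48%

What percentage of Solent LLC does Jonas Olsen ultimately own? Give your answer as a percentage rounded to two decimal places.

24.02%

Jonas reaches Solent along 2 paths.
Via Tessera: 62% × 31% = 19.22%.
Via Quillon: 10% × 48% = 4.8%.
Total: 19.22% + 4.8% = 24.02%.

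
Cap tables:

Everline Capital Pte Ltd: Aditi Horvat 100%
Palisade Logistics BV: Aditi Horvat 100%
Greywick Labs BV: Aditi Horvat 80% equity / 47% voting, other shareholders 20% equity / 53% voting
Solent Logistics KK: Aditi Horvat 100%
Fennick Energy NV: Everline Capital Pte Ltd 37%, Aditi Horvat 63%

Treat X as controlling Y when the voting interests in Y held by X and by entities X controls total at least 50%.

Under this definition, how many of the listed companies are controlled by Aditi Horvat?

4

Aditi holds 100% of Everline, so Aditi controls Everline.
Aditi holds 100% of Palisade, so Aditi controls Palisade.
Aditi holds 100% of Solent, so Aditi controls Solent.
Everline and Aditi together hold 37% + 63% = 100% of Fennick, so Aditi controls Fennick.
No other company's threshold is met.
Aditi controls 4 companies.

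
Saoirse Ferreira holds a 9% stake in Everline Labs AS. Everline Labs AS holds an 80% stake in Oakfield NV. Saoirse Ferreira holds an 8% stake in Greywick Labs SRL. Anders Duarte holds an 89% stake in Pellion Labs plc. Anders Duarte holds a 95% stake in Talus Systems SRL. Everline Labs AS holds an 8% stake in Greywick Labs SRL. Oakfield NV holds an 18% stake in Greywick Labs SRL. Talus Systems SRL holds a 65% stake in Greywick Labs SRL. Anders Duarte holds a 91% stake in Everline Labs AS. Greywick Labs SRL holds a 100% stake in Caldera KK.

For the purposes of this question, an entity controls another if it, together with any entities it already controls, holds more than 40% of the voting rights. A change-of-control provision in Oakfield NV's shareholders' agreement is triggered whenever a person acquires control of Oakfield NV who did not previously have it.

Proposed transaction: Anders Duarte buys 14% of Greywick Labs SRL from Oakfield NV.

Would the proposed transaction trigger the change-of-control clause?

No

The purchase adds only to Anders's holdings (Oakfield's stake shrinks), so Anders is the only person who could newly come to control Oakfield.
Anders holds 91% of Everline, so Anders controls Everline.
Everline holds 80% of Oakfield, so Anders controls Oakfield.
So Anders already controls Oakfield before the transaction.
After the purchase, Anders holds 14% of Greywick directly, and Oakfield's stake falls to 4%.
Anders controlled Oakfield already, so this is not a new person acquiring control; every other person's position is unchanged or reduced.
No new person acquires control, so the clause is not triggered.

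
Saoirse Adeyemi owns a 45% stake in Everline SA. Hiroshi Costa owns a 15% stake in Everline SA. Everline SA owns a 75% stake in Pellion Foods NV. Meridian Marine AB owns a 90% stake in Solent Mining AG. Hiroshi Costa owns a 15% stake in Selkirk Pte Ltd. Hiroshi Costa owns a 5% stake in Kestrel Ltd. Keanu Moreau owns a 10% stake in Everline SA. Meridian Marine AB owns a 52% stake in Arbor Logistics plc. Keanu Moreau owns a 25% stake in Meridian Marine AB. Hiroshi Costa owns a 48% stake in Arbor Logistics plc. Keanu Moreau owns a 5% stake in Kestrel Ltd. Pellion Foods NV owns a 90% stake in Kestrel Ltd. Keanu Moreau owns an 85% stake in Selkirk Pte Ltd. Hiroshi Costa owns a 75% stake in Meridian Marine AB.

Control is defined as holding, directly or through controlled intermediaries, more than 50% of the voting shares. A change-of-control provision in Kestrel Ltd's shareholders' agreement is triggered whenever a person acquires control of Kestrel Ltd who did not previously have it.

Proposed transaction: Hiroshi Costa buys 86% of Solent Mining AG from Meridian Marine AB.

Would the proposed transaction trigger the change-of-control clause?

The purchase adds only to Hiroshi's holdings (Meridian's stake shrinks), so Hiroshi is the only person who could newly come to control Kestrel.
Hiroshi holds 75% of Meridian, so Hiroshi controls Meridian.
Meridian and Hiroshi together hold 52% + 48% = 100% of Arbor, so Hiroshi controls Arbor.
Meridian holds 90% of Solent, so Hiroshi controls Solent.
In Kestrel, Hiroshi's side holds only 5%, not > 50%.
So before the transaction, Hiroshi does not control Kestrel.
After the purchase, Hiroshi holds 86% of Solent directly, and Meridian's stake falls to 4%.
Meridian and Hiroshi together hold 4% + 86% = 90% of Solent, so Hiroshi controls Solent.
After the transaction, Hiroshi's side holds 5% of Kestrel, not > 50%, so Hiroshi still does not control Kestrel.
No new person acquires control, so the clause is not triggered.

No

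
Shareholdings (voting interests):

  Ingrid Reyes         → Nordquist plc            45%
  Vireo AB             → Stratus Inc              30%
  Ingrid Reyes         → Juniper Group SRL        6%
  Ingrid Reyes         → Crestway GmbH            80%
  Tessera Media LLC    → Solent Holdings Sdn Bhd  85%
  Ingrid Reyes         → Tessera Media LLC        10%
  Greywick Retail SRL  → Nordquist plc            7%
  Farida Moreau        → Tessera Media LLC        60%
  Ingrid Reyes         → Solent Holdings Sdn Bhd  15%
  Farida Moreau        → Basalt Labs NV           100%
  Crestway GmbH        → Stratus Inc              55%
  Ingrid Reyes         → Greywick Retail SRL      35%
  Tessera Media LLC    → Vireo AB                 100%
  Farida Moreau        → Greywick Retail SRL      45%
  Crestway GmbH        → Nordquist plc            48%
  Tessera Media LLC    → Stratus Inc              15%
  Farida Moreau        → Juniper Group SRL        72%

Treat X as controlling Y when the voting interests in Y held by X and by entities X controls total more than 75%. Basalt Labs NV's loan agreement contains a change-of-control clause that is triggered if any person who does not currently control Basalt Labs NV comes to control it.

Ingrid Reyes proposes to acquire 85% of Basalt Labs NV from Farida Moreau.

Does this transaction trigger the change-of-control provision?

Yes

The purchase adds only to Ingrid's holdings (Farida's stake shrinks), so Ingrid is the only person who could newly come to control Basalt.
Ingrid holds 80% of Crestway, so Ingrid controls Crestway.
Crestway and Ingrid together hold 48% + 45% = 93% of Nordquist, so Ingrid controls Nordquist.
Neither Ingrid nor any entity Ingrid controls holds any voting interest in Basalt.
So before the transaction, Ingrid does not control Basalt.
After the purchase, Ingrid holds 85% of Basalt directly, and Farida's stake falls to 15%.
Ingrid holds 85% of Basalt, so Ingrid controls Basalt.
Ingrid did not control Basalt before and does after, so the clause is triggered.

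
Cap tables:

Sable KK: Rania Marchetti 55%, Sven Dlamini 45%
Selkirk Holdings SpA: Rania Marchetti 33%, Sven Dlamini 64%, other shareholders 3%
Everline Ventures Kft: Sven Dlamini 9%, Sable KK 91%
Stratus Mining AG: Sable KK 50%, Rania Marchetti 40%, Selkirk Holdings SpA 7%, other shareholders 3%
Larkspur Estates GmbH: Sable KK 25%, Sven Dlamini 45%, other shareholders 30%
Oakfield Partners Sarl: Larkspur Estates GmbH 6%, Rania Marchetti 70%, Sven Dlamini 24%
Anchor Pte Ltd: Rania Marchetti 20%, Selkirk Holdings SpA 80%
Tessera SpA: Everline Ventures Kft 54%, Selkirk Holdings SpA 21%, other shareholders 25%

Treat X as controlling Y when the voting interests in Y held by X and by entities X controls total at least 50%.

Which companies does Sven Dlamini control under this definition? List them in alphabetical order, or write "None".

Anchor Pte Ltd, Selkirk Holdings SpA

Sven holds 64% of Selkirk, so Sven controls Selkirk.
Selkirk holds 80% of Anchor, so Sven controls Anchor.
No other company's threshold is met.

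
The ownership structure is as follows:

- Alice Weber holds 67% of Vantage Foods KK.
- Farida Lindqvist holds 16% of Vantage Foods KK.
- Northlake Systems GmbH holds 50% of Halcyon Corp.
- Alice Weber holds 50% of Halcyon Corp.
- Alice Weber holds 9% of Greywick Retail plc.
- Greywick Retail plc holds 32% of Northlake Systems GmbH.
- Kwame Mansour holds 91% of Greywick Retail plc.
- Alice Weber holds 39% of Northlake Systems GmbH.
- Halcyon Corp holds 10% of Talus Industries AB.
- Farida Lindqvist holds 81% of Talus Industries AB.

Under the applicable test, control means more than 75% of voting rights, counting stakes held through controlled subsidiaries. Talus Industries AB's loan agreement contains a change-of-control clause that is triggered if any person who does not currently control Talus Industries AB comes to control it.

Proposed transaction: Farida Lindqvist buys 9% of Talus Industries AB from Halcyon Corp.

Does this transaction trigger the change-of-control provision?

No

The purchase adds only to Farida's holdings (Halcyon's stake shrinks), so Farida is the only person who could newly come to control Talus.
Farida holds 81% of Talus, so Farida controls Talus.
So Farida already controls Talus before the transaction.
After the purchase, Farida's direct stake in Talus rises to 81% + 9% = 90%, and Halcyon's stake falls to 1%.
Farida controlled Talus already, so this is not a new person acquiring control; every other person's position is unchanged or reduced.
No new person acquires control, so the clause is not triggered.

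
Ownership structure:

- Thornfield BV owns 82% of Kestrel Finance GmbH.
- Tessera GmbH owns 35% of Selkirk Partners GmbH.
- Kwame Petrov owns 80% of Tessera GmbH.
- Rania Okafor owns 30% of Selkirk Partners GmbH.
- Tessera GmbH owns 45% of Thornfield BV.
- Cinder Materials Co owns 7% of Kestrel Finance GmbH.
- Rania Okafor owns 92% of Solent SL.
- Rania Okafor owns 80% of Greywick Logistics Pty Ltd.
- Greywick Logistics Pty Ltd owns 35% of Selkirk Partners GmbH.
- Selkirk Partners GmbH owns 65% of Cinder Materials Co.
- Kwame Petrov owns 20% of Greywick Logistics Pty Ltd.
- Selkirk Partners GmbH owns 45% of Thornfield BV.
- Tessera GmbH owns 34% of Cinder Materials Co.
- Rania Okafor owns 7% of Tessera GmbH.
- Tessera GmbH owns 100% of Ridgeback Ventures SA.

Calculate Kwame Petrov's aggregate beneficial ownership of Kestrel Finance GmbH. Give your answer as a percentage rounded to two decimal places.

45.93%

Kwame reaches Kestrel along 6 paths.
Via Greywick → Selkirk → Thornfield: 20% × 35% × 45% × 82% = 2.583%.
Via Tessera → Selkirk → Thornfield: 80% × 35% × 45% × 82% = 10.332%.
Via Tessera → Thornfield: 80% × 45% × 82% = 29.52%.
Via Greywick → Selkirk → Cinder: 20% × 35% × 65% × 7% = 0.3185%.
Via Tessera → Selkirk → Cinder: 80% × 35% × 65% × 7% = 1.274%.
Via Tessera → Cinder: 80% × 34% × 7% = 1.904%.
Total: 2.583% + 10.332% + 29.52% + 0.3185% + 1.274% + 1.904% = 45.9315%.
Rounded: 45.93%.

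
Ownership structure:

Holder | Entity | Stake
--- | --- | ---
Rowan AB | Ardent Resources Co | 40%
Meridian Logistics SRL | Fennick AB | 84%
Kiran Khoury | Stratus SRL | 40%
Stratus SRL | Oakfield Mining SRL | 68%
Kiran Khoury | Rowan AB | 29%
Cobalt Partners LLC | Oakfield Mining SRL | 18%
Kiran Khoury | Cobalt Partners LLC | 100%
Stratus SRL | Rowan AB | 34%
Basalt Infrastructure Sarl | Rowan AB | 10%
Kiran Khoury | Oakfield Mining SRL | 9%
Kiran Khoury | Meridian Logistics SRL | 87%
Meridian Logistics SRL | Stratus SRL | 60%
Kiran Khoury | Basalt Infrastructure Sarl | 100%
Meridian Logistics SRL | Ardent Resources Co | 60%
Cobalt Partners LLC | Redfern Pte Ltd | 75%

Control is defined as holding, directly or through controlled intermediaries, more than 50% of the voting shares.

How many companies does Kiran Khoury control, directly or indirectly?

Kiran holds 87% of Meridian, so Kiran controls Meridian.
Kiran holds 100% of Basalt, so Kiran controls Basalt.
Kiran and Meridian together hold 40% + 60% = 100% of Stratus, so Kiran controls Stratus.
Stratus and Basalt and Kiran together hold 34% + 10% + 29% = 73% of Rowan, so Kiran controls Rowan.
Kiran holds 100% of Cobalt, so Kiran controls Cobalt.
Cobalt holds 75% of Redfern, so Kiran controls Redfern.
Kiran and Stratus and Cobalt together hold 9% + 68% + 18% = 95% of Oakfield, so Kiran controls Oakfield.
Meridian holds 84% of Fennick, so Kiran controls Fennick.
Meridian and Rowan together hold 60% + 40% = 100% of Ardent, so Kiran controls Ardent.
Kiran controls 9 companies.

9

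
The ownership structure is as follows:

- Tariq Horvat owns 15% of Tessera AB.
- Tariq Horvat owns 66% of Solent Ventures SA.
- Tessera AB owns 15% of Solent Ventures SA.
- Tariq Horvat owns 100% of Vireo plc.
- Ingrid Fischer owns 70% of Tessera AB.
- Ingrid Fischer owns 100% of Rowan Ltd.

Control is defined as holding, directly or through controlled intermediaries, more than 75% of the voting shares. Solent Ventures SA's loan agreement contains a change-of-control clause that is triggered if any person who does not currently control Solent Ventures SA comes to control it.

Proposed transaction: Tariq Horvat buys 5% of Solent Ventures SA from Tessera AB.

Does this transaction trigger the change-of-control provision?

The purchase adds only to Tariq's holdings (Tessera's stake shrinks), so Tariq is the only person who could newly come to control Solent.
Tariq holds 100% of Vireo, so Tariq controls Vireo.
In Solent, Tariq's side holds only 66%, not > 75%.
So before the transaction, Tariq does not control Solent.
After the purchase, Tariq's direct stake in Solent rises to 66% + 5% = 71%, and Tessera's stake falls to 10%.
After the transaction, Tariq's side holds 71% of Solent, not > 75%, so Tariq still does not control Solent.
No new person acquires control, so the clause is not triggered.

No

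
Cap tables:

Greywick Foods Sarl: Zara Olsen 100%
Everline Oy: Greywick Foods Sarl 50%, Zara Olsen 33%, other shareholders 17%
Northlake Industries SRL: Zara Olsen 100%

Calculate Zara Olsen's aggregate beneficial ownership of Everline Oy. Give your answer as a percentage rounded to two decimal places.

83.00%

Zara reaches Everline along 2 paths.
Via Greywick: 100% × 50% = 50%.
Direct stake: 33% = 33%.
Total: 50% + 33% = 83%.
Rounded: 83.00%.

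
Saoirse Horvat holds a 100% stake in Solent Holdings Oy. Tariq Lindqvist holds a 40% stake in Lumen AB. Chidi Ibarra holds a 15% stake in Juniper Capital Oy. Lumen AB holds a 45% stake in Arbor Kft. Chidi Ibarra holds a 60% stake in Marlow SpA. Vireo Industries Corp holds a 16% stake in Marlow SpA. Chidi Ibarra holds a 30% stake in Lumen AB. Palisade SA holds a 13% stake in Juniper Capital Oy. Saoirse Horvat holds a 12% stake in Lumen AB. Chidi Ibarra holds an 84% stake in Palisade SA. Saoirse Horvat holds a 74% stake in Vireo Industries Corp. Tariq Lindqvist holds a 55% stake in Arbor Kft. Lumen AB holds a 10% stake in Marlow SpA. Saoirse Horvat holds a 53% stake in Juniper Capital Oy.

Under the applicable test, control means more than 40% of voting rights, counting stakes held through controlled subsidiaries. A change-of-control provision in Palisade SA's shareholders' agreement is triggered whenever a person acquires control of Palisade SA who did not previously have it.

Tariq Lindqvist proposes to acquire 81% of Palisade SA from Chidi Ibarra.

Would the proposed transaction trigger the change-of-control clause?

The purchase adds only to Tariq's holdings (Chidi's stake shrinks), so Tariq is the only person who could newly come to control Palisade.
Tariq holds 55% of Arbor, so Tariq controls Arbor.
Neither Tariq nor any entity Tariq controls holds any voting interest in Palisade.
So before the transaction, Tariq does not control Palisade.
After the purchase, Tariq holds 81% of Palisade directly, and Chidi's stake falls to 3%.
Tariq holds 81% of Palisade, so Tariq controls Palisade.
Tariq did not control Palisade before and does after, so the clause is triggered.

Yes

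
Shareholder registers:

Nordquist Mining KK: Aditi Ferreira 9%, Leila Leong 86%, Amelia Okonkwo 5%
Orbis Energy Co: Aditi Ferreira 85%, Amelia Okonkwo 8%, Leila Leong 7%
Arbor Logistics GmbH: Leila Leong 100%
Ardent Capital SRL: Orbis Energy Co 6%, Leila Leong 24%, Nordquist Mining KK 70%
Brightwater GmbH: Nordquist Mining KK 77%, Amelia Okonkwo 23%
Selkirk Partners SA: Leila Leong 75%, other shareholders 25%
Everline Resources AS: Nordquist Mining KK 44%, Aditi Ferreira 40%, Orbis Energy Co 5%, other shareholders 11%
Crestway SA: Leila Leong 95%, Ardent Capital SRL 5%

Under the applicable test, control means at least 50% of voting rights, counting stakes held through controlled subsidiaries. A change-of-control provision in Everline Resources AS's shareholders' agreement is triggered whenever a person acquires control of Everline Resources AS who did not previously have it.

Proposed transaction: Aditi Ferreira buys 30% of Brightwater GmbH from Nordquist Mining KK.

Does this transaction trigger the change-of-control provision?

No

The purchase adds only to Aditi's holdings (Nordquist's stake shrinks), so Aditi is the only person who could newly come to control Everline.
Aditi holds 85% of Orbis, so Aditi controls Orbis.
In Everline, Aditi's side holds only 40% + 5% = 45%, not ≥ 50%.
So before the transaction, Aditi does not control Everline.
After the purchase, Aditi holds 30% of Brightwater directly, and Nordquist's stake falls to 47%.
Aditi's side now holds 30% of Brightwater, not ≥ 50%, so Aditi still does not control Brightwater.
After the transaction, Aditi's side holds 40% + 5% = 45% of Everline, not ≥ 50%, so Aditi still does not control Everline.
No new person acquires control, so the clause is not triggered.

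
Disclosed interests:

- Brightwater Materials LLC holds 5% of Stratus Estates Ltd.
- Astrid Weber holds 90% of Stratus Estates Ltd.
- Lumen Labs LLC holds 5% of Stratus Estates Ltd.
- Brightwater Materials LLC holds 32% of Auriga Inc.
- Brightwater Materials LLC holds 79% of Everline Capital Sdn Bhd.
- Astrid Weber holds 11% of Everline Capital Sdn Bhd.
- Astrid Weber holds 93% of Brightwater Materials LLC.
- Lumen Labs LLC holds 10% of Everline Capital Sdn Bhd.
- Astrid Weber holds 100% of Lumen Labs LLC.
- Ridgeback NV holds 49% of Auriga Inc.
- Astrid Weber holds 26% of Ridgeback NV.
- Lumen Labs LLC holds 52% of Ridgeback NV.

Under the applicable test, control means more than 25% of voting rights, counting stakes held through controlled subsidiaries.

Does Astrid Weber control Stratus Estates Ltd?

Astrid holds 100% of Lumen, so Astrid controls Lumen.
Astrid holds 93% of Brightwater, so Astrid controls Brightwater.
Lumen and Astrid and Brightwater together hold 5% + 90% + 5% = 100% of Stratus, so Astrid controls Stratus.

Yes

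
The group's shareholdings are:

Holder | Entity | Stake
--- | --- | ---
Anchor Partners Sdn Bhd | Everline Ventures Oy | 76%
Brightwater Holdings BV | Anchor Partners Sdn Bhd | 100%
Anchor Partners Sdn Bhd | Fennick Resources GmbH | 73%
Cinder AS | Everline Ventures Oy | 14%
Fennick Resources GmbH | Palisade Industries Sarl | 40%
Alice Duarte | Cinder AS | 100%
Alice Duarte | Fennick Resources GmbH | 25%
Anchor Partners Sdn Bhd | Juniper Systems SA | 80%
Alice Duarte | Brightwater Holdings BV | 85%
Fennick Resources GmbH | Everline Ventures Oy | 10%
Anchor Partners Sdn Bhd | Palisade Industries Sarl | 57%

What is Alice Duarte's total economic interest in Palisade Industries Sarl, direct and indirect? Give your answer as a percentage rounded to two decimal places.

Alice reaches Palisade along 3 paths.
Via Brightwater → Anchor: 85% × 100% × 57% = 48.45%.
Via Fennick: 25% × 40% = 10%.
Via Brightwater → Anchor → Fennick: 85% × 100% × 73% × 40% = 24.82%.
Total: 48.45% + 10% + 24.82% = 83.27%.

83.27%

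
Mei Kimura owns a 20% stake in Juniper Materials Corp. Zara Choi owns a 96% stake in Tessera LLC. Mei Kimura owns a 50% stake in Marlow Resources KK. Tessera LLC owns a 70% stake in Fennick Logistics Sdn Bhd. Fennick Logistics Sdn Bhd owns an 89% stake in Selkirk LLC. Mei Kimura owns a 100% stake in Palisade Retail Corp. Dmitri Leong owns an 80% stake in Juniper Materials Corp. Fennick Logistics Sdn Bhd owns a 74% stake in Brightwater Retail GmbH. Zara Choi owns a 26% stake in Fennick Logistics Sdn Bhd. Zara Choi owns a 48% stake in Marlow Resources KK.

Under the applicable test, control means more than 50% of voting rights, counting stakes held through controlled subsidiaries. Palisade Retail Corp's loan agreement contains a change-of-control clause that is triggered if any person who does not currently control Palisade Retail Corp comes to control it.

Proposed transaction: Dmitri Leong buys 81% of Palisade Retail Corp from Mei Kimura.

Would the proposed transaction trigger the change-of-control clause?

The purchase adds only to Dmitri's holdings (Mei's stake shrinks), so Dmitri is the only person who could newly come to control Palisade.
Dmitri holds 80% of Juniper, so Dmitri controls Juniper.
Neither Dmitri nor any entity Dmitri controls holds any voting interest in Palisade.
So before the transaction, Dmitri does not control Palisade.
After the purchase, Dmitri holds 81% of Palisade directly, and Mei's stake falls to 19%.
Dmitri holds 81% of Palisade, so Dmitri controls Palisade.
Dmitri did not control Palisade before and does after, so the clause is triggered.

Yes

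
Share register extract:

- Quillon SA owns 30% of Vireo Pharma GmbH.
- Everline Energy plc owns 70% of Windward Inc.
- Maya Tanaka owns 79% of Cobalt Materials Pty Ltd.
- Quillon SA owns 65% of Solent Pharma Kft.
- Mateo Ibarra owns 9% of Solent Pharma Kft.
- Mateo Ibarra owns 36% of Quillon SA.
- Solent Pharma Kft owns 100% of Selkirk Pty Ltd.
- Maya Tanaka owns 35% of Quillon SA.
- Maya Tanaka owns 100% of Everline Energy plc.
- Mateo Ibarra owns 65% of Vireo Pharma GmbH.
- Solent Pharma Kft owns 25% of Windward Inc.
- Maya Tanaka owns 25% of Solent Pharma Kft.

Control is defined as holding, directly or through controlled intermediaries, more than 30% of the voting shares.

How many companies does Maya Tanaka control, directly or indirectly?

Maya holds 35% of Quillon, so Maya controls Quillon.
Quillon and Maya together hold 65% + 25% = 90% of Solent, so Maya controls Solent.
Maya holds 100% of Everline, so Maya controls Everline.
Maya holds 79% of Cobalt, so Maya controls Cobalt.
Solent holds 100% of Selkirk, so Maya controls Selkirk.
Everline and Solent together hold 70% + 25% = 95% of Windward, so Maya controls Windward.
No other company's threshold is met.
Maya controls 6 companies.

6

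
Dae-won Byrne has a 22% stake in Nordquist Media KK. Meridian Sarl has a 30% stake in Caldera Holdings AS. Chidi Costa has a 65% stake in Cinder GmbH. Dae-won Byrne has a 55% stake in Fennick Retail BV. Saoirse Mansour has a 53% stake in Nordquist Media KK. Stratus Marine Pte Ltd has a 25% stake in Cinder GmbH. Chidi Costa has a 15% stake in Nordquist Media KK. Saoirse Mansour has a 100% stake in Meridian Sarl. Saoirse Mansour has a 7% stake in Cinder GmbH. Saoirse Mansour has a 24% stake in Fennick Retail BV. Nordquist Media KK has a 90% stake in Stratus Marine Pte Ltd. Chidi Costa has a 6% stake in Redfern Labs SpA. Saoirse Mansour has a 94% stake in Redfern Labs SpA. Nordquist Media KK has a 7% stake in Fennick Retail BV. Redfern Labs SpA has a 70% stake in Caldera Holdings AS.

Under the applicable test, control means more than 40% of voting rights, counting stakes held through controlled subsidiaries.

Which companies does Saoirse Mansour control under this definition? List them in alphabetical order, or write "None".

Saoirse holds 94% of Redfern, so Saoirse controls Redfern.
Saoirse holds 53% of Nordquist, so Saoirse controls Nordquist.
Saoirse holds 100% of Meridian, so Saoirse controls Meridian.
Nordquist holds 90% of Stratus, so Saoirse controls Stratus.
Redfern and Meridian together hold 70% + 30% = 100% of Caldera, so Saoirse controls Caldera.
No other company's threshold is met.

Caldera Holdings AS, Meridian Sarl, Nordquist Media KK, Redfern Labs SpA, Stratus Marine Pte Ltd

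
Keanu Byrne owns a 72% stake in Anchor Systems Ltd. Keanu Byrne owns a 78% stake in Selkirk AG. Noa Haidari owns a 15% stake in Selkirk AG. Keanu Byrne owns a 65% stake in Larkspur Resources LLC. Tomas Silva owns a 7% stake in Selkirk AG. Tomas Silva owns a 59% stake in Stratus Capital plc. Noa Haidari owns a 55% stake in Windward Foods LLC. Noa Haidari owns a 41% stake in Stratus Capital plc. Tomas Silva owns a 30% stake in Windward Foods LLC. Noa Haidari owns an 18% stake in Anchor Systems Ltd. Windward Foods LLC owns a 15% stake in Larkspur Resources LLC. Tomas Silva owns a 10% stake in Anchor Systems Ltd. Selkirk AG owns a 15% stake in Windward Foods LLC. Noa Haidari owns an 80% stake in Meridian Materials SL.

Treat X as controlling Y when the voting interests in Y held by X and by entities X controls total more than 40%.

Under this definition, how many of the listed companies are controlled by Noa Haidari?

3

Noa holds 41% of Stratus, so Noa controls Stratus.
Noa holds 55% of Windward, so Noa controls Windward.
Noa holds 80% of Meridian, so Noa controls Meridian.
No other company's threshold is met.
Noa controls 3 companies.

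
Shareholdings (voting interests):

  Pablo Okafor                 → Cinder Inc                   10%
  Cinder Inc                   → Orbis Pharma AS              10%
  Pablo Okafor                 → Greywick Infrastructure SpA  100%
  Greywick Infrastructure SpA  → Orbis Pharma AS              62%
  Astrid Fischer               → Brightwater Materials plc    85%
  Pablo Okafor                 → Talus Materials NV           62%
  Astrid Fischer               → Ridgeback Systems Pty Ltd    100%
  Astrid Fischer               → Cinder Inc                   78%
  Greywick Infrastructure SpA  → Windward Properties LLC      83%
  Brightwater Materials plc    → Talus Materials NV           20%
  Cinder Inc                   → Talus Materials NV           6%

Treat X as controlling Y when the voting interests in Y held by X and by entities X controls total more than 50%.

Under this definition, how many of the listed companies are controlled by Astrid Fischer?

Astrid holds 85% of Brightwater, so Astrid controls Brightwater.
Astrid holds 78% of Cinder, so Astrid controls Cinder.
Astrid holds 100% of Ridgeback, so Astrid controls Ridgeback.
No other company's threshold is met.
Astrid controls 3 companies.

3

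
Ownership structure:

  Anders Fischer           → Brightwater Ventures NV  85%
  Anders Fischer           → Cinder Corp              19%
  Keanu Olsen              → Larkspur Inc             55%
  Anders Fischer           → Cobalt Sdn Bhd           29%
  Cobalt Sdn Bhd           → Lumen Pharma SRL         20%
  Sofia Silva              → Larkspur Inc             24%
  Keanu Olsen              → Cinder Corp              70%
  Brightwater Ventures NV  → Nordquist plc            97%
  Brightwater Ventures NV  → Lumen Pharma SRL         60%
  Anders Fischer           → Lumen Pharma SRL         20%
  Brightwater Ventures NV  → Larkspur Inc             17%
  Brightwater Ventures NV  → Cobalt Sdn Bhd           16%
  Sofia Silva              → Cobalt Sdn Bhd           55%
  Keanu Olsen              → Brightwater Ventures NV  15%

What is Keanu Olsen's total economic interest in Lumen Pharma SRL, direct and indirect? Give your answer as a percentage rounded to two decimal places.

Keanu reaches Lumen along 2 paths.
Via Brightwater → Cobalt: 15% × 16% × 20% = 0.48%.
Via Brightwater: 15% × 60% = 9%.
Total: 0.48% + 9% = 9.48%.

9.48%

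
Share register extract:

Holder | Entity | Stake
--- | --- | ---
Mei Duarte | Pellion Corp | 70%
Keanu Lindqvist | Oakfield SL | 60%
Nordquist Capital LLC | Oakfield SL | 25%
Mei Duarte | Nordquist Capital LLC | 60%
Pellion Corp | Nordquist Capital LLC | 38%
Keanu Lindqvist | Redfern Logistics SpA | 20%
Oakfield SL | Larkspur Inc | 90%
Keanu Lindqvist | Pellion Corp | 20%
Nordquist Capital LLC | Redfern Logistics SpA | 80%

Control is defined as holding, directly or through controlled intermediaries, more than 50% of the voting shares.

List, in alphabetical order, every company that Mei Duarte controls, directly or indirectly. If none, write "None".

Mei holds 70% of Pellion, so Mei controls Pellion.
Pellion and Mei together hold 38% + 60% = 98% of Nordquist, so Mei controls Nordquist.
Nordquist holds 80% of Redfern, so Mei controls Redfern.
No other company's threshold is met.

Nordquist Capital LLC, Pellion Corp, Redfern Logistics SpA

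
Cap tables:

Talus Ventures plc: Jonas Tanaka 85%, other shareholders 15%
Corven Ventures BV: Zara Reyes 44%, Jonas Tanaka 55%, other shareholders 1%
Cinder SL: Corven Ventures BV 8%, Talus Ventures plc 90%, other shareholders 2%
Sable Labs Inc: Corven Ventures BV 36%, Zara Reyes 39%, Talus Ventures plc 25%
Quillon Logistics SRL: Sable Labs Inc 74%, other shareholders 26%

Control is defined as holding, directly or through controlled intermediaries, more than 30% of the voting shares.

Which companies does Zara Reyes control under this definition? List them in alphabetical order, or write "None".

Zara holds 44% of Corven, so Zara controls Corven.
Corven and Zara together hold 36% + 39% = 75% of Sable, so Zara controls Sable.
Sable holds 74% of Quillon, so Zara controls Quillon.
No other company's threshold is met.

Corven Ventures BV, Quillon Logistics SRL, Sable Labs Inc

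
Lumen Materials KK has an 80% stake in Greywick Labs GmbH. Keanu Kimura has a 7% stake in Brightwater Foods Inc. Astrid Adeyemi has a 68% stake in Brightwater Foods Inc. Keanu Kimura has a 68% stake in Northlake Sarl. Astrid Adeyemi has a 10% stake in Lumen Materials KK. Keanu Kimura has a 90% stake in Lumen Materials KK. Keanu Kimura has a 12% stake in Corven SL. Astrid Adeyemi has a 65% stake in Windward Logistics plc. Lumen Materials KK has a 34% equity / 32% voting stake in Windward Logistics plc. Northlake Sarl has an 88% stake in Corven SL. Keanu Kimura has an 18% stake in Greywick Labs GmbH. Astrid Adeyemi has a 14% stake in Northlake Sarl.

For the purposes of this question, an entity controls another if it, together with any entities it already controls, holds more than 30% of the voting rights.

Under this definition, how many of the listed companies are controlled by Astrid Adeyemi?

Astrid holds 68% of Brightwater, so Astrid controls Brightwater.
Astrid holds 65% of Windward, so Astrid controls Windward.
No other company's threshold is met.
Astrid controls 2 companies.

2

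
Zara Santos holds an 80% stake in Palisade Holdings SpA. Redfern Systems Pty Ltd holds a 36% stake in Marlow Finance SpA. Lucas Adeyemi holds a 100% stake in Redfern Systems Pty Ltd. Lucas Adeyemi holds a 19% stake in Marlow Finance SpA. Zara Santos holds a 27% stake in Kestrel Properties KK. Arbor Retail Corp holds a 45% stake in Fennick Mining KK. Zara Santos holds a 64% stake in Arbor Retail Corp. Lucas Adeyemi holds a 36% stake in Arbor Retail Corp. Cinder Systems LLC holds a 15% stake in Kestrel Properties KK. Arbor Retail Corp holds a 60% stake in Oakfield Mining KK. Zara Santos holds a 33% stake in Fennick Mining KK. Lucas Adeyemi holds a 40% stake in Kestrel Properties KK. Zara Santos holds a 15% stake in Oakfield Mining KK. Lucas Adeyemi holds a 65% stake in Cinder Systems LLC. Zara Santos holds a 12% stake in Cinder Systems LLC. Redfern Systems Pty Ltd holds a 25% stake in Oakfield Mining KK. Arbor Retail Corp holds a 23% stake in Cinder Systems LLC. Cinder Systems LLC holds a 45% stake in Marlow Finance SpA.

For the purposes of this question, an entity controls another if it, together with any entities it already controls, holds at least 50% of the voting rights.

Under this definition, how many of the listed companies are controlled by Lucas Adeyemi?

4

Lucas holds 65% of Cinder, so Lucas controls Cinder.
Lucas holds 100% of Redfern, so Lucas controls Redfern.
Lucas and Cinder together hold 40% + 15% = 55% of Kestrel, so Lucas controls Kestrel.
Lucas and Redfern and Cinder together hold 19% + 36% + 45% = 100% of Marlow, so Lucas controls Marlow.
No other company's threshold is met.
Lucas controls 4 companies.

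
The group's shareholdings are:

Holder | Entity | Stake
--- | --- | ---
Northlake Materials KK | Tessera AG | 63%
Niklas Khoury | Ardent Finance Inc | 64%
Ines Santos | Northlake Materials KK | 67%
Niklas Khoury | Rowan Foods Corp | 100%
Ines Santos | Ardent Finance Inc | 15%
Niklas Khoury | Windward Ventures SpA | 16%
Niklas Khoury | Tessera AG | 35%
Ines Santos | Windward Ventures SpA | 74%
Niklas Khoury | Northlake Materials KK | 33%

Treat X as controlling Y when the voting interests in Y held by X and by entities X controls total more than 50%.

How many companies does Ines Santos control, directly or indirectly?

3

Ines holds 67% of Northlake, so Ines controls Northlake.
Ines holds 74% of Windward, so Ines controls Windward.
Northlake holds 63% of Tessera, so Ines controls Tessera.
No other company's threshold is met.
Ines controls 3 companies.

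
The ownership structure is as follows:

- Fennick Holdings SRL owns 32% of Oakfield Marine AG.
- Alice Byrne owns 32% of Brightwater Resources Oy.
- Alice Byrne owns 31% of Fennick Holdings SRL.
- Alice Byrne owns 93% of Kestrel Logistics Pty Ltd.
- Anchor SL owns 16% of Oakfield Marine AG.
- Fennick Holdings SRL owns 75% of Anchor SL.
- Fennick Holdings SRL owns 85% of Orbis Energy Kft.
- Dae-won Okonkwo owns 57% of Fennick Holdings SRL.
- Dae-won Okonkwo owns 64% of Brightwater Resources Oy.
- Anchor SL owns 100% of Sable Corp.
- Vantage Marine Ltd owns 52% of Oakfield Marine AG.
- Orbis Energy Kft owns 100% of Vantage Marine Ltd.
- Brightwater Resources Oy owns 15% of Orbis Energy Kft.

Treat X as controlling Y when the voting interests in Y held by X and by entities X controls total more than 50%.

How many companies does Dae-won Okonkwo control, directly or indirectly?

Dae-won holds 57% of Fennick, so Dae-won controls Fennick.
Dae-won holds 64% of Brightwater, so Dae-won controls Brightwater.
Fennick and Brightwater together hold 85% + 15% = 100% of Orbis, so Dae-won controls Orbis.
Fennick holds 75% of Anchor, so Dae-won controls Anchor.
Orbis holds 100% of Vantage, so Dae-won controls Vantage.
Anchor holds 100% of Sable, so Dae-won controls Sable.
Fennick and Vantage and Anchor together hold 32% + 52% + 16% = 100% of Oakfield, so Dae-won controls Oakfield.
No other company's threshold is met.
Dae-won controls 7 companies.

7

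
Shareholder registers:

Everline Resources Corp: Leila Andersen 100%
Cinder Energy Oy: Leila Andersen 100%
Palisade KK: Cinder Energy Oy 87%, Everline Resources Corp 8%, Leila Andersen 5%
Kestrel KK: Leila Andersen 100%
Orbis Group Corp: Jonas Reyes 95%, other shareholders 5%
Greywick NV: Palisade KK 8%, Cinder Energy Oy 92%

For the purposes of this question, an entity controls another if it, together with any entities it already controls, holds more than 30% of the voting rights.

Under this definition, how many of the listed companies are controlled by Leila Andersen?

Leila holds 100% of Everline, so Leila controls Everline.
Leila holds 100% of Cinder, so Leila controls Cinder.
Cinder and Everline and Leila together hold 87% + 8% + 5% = 100% of Palisade, so Leila controls Palisade.
Leila holds 100% of Kestrel, so Leila controls Kestrel.
Palisade and Cinder together hold 8% + 92% = 100% of Greywick, so Leila controls Greywick.
No other company's threshold is met.
Leila controls 5 companies.

5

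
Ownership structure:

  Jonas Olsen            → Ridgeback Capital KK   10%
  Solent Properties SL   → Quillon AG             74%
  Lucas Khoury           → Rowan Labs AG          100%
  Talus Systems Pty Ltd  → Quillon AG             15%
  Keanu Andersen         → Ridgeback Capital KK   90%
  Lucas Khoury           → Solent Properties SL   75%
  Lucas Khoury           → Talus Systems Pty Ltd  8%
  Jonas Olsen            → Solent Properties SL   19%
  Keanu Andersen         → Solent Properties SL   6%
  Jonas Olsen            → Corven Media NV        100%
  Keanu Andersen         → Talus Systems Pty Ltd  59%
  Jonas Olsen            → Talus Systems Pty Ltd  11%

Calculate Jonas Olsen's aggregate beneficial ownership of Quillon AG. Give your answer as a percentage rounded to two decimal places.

Jonas reaches Quillon along 2 paths.
Via Talus: 11% × 15% = 1.65%.
Via Solent: 19% × 74% = 14.06%.
Total: 1.65% + 14.06% = 15.71%.

15.71%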